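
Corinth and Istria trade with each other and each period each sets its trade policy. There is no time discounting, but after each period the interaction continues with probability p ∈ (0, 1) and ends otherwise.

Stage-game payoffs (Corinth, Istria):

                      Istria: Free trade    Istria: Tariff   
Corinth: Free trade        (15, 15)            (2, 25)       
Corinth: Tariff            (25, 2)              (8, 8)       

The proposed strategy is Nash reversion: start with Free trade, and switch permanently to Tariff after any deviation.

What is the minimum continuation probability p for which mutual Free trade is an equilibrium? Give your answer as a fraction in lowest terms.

With no time discounting, the continuation probability p plays the role of the discount factor.
Grim-trigger IC: 15/(1−p) ≥ 25 + 8p/(1−p) ⇒ p ≥ (25−15)/(25−8) = 10/17.

10/17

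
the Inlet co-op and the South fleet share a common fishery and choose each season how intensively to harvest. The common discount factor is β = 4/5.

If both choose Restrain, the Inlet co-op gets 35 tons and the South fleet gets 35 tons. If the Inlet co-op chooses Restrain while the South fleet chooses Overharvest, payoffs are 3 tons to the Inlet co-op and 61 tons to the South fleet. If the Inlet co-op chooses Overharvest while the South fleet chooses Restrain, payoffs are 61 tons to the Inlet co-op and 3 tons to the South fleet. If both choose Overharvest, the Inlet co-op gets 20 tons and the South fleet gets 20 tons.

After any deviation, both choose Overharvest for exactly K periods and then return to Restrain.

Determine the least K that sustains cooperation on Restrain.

3

IC: β(1−β^K)/(1−β) ≥ (61−35)/(35−20) = 26/15.
With β = 4/5: need 1 − β^K ≥ 26/15·(1−4/5)/(4/5), i.e. β^K ≤ 0.5667.
Since (4/5)^2 = 0.6400 and (4/5)^3 = 0.5120, the smallest such K is 3.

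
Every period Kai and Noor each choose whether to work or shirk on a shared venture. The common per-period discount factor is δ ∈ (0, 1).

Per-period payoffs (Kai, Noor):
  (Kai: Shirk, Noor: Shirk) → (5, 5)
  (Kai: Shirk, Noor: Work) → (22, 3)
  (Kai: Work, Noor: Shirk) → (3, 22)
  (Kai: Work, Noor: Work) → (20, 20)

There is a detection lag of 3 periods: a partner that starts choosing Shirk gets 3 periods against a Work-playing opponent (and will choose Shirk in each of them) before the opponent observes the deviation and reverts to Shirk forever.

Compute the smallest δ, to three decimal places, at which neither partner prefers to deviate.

0.490

The best deviation is to choose Shirk for all 3 undetected periods, earning 22 each, then 5 forever once detected.
Deviation value: 22(1−δ^3)/(1−δ) + 5δ^3/(1−δ); cooperation value: 20/(1−δ).
IC: 20 ≥ 22(1−δ^3) + 5δ^3 = 22 − 17δ^3.
So δ^3 ≥ 2/17, giving δ ≥ (2/17)^(1/3) ≈ 0.490.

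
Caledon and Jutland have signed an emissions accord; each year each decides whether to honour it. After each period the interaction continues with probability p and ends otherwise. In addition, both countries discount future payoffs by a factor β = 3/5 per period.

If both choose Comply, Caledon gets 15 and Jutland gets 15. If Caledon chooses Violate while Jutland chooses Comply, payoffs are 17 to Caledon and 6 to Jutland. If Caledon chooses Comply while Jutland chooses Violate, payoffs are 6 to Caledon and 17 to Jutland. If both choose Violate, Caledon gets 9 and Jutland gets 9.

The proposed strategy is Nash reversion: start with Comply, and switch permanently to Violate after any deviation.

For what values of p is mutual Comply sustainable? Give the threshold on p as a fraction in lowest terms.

With continuation probability p and discount β, the effective per-period discount factor is βp.
Grim-trigger IC: βp ≥ (17−15)/(17−9) = 1/4.
So p ≥ (1/4)/(3/5) = 5/12.

5/12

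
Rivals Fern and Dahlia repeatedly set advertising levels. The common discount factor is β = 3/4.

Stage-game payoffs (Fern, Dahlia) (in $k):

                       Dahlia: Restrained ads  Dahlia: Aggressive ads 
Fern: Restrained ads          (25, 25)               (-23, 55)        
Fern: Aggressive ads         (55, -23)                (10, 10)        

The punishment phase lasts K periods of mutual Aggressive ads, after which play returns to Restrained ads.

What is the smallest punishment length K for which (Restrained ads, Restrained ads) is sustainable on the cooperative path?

IC: β(1−β^K)/(1−β) ≥ (55−25)/(25−10) = 2.
With β = 3/4: need 1 − β^K ≥ 2·(1−3/4)/(3/4), i.e. β^K ≤ 0.3333.
Since (3/4)^3 = 0.4219 and (3/4)^4 = 0.3164, the smallest such K is 4.

4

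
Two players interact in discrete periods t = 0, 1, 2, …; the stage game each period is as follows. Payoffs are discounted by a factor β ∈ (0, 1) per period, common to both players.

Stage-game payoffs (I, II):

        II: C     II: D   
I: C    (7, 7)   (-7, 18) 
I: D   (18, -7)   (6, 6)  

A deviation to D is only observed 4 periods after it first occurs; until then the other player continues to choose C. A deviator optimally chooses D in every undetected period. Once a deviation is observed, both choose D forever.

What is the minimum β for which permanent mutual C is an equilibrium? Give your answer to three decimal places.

A deviator earns 18 for 4 periods, then 6 forever; cooperating earns 7 forever. Multiplying the IC by (1−β):
7 ≥ 18(1−β^4) + 6β^4, so 12·β^4 ≥ 11 and β^4 ≥ 11/12.
β ≥ (11/12)^(1/4) ≈ 0.978.

0.978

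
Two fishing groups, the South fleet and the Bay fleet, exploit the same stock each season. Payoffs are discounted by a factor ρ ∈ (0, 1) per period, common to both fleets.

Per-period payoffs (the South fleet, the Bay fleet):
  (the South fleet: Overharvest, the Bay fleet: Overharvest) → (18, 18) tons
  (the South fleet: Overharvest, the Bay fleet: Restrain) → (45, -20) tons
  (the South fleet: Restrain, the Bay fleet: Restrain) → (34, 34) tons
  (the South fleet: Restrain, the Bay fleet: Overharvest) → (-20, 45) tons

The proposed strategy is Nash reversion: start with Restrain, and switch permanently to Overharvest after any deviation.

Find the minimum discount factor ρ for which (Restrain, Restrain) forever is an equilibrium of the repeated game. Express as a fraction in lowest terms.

11/27

Under grim trigger the critical discount factor is (T−C)/(T−P) with T = 45, C = 34, P = 18.
ρ* = (45−34)/(45−18) = 11/27.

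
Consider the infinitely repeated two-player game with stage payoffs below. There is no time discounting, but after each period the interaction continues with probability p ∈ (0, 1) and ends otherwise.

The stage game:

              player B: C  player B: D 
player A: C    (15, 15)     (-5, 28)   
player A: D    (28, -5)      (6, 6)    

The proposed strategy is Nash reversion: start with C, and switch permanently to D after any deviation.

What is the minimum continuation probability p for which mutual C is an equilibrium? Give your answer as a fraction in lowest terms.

13/22

Expected cooperation value is 15 + p·15 + p²·15 + … = 15/(1−p); deviation gives 28 + p·6/(1−p).
15 ≥ 28(1−p) + 6p ⇒ 22p ≥ 13 ⇒ p ≥ 13/22.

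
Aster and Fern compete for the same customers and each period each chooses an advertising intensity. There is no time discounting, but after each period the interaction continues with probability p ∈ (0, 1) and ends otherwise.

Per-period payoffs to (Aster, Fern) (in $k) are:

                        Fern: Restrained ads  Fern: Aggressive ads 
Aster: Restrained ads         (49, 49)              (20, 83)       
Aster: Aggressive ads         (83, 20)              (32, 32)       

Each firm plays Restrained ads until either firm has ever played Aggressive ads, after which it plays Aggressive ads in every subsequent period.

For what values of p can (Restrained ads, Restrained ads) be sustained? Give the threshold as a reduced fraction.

2/3

With no time discounting, the continuation probability p plays the role of the discount factor.
Grim-trigger IC: 49/(1−p) ≥ 83 + 32p/(1−p) ⇒ p ≥ (83−49)/(83−32) = 2/3.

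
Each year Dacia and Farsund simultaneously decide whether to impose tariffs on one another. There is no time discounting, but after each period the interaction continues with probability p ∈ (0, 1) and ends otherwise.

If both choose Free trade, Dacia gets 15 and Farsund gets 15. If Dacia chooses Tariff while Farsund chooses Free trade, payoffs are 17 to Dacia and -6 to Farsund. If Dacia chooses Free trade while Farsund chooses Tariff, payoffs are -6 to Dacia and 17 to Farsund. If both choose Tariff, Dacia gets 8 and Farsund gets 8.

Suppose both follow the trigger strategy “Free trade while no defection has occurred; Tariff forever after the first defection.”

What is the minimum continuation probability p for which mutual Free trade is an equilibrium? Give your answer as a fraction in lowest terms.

2/9

Expected cooperation value is 15 + p·15 + p²·15 + … = 15/(1−p); deviation gives 17 + p·8/(1−p).
15 ≥ 17(1−p) + 8p ⇒ 9p ≥ 2 ⇒ p ≥ 2/9.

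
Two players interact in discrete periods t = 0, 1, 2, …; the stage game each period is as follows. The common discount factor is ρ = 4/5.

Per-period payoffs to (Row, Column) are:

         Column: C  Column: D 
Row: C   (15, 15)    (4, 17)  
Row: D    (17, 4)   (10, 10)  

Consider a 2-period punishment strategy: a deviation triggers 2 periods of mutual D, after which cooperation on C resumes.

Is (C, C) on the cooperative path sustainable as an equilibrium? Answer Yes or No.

Yes

Comparing payoff streams over the 3 periods until play realigns: cooperate → 15(1+ρ+…+ρ^2); deviate → 17 + 10(ρ+…+ρ^2).
Cooperation is sustained iff (15−10)(ρ+…+ρ^2) ≥ 17−15.
ρ+…+ρ^2 = 4/5·(1−(4/5)^2)/(1−4/5) = 1.4400, and (17−15)/(15−10) = 0.4000.
1.4400 ≥ 0.4000, so cooperation is sustainable.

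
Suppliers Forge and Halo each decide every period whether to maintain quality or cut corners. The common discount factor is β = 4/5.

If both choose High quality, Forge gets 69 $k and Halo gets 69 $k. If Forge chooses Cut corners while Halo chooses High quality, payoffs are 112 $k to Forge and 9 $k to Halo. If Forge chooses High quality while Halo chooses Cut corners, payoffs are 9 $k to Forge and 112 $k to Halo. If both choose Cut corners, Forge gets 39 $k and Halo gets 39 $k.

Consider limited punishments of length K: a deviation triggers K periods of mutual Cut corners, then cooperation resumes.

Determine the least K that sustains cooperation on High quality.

2

IC: β(1−β^K)/(1−β) ≥ (112−69)/(69−39) = 43/30.
With β = 4/5: need 1 − β^K ≥ 43/30·(1−4/5)/(4/5), i.e. β^K ≤ 0.6417.
Since (4/5)^1 = 0.8000 and (4/5)^2 = 0.6400, the smallest such K is 2.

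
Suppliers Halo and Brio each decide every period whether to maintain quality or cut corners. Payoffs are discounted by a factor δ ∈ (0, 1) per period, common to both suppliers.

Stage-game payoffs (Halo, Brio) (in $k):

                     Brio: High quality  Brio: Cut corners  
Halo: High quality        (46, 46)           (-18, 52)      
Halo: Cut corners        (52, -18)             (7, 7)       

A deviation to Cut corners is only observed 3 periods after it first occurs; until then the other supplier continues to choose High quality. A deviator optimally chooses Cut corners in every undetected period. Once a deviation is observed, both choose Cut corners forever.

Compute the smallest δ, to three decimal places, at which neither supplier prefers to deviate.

0.511

The best deviation is to choose Cut corners for all 3 undetected periods, earning 52 each, then 7 forever once detected.
Deviation value: 52(1−δ^3)/(1−δ) + 7δ^3/(1−δ); cooperation value: 46/(1−δ).
IC: 46 ≥ 52(1−δ^3) + 7δ^3 = 52 − 45δ^3.
So δ^3 ≥ 6/45 = 2/15, giving δ ≥ (2/15)^(1/3) ≈ 0.511.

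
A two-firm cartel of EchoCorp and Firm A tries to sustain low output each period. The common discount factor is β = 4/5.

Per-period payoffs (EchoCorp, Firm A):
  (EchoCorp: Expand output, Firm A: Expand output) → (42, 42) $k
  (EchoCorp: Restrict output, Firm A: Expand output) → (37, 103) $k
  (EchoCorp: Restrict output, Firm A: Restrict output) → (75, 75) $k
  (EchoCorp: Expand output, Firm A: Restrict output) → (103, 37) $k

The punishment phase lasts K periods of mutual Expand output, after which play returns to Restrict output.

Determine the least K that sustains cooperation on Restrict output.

2

No profitable deviation requires (75−42)(β+…+β^K) ≥ 103−75, i.e. β+…+β^K ≥ 28/33 ≈ 0.8485.
With β = 4/5, the partial sums are K=1: 0.8000, K=2: 1.4400.
K = 2 is the first length at which the sum reaches 0.8485.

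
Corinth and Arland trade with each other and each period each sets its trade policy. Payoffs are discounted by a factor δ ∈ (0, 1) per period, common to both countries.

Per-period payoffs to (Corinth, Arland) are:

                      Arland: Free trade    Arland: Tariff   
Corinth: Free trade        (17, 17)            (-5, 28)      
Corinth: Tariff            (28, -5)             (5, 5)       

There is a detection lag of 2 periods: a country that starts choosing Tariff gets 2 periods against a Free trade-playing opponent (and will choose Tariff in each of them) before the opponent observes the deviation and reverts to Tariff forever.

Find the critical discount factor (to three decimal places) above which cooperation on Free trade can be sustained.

0.692

The best deviation is to choose Tariff for all 2 undetected periods, earning 28 each, then 5 forever once detected.
Deviation value: 28(1−δ^2)/(1−δ) + 5δ^2/(1−δ); cooperation value: 17/(1−δ).
IC: 17 ≥ 28(1−δ^2) + 5δ^2 = 28 − 23δ^2.
So δ^2 ≥ 11/23, giving δ ≥ (11/23)^(1/2) ≈ 0.692.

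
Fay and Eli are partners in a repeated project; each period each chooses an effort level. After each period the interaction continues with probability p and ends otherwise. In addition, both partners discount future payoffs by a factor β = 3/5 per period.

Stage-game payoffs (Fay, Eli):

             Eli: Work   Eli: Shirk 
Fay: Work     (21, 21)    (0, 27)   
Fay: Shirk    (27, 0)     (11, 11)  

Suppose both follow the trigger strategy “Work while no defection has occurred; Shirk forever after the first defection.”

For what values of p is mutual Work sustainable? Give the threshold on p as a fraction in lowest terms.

With continuation probability p and discount β, the effective per-period discount factor is βp.
Grim-trigger IC: βp ≥ (27−21)/(27−11) = 3/8.
So p ≥ (3/8)/(3/5) = 5/8.

5/8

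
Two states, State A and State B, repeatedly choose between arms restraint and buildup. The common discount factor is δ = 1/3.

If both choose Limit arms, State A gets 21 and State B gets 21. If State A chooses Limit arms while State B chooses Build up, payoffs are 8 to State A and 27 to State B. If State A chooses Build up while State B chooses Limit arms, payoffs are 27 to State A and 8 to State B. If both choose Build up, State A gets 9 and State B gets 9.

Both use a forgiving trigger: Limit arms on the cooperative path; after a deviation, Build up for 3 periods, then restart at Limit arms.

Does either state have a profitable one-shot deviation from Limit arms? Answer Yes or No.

Yes

IC: δ+…+δ^3 ≥ (27−21)/(21−9) = 1/2.
At δ = 1/3: partial sum = 0.4815 < 0.5000. Cooperation not sustainable.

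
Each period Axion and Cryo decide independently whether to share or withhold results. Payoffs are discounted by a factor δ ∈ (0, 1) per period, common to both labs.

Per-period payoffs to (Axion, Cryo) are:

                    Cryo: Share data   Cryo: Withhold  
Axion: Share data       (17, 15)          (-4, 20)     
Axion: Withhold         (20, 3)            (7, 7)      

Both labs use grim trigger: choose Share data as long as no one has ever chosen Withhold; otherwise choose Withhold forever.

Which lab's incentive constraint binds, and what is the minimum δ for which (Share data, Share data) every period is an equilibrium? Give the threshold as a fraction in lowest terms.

Axion: cooperation gives 17 each period; deviation gives 20 once then 7 forever.
  17/(1−δ) ≥ 20 + 7δ/(1−δ) ⇒ δ ≥ 3/13.
Cryo: cooperation gives 15 each period; deviation gives 20 once then 7 forever.
  δ ≥ 5/13.
Both must hold, so the binding constraint is Cryo's: δ ≥ 5/13.

Cryo; δ ≥ 5/13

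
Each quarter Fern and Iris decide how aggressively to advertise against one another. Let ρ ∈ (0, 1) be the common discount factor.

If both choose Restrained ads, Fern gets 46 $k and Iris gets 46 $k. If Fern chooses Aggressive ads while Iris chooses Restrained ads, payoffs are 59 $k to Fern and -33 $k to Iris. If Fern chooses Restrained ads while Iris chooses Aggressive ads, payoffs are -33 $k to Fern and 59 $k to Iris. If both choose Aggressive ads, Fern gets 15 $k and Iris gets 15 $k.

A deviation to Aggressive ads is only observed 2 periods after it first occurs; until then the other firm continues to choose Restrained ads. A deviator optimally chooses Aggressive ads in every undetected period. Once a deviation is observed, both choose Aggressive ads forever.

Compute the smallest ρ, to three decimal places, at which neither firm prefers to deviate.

0.544

The best deviation is to choose Aggressive ads for all 2 undetected periods, earning 59 each, then 15 forever once detected.
Deviation value: 59(1−ρ^2)/(1−ρ) + 15ρ^2/(1−ρ); cooperation value: 46/(1−ρ).
IC: 46 ≥ 59(1−ρ^2) + 15ρ^2 = 59 − 44ρ^2.
So ρ^2 ≥ 13/44, giving ρ ≥ (13/44)^(1/2) ≈ 0.544.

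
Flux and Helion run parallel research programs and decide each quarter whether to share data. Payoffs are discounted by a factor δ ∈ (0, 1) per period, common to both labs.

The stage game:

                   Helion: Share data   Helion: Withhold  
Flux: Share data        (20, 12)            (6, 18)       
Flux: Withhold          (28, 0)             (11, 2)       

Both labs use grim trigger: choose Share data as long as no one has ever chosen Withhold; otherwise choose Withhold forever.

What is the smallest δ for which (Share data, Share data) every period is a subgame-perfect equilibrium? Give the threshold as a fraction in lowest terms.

8/17

Flux: cooperation gives 20 each period; deviation gives 28 once then 11 forever.
  20/(1−δ) ≥ 28 + 11δ/(1−δ) ⇒ δ ≥ 8/17.
Helion: cooperation gives 12 each period; deviation gives 18 once then 2 forever.
  δ ≥ 6/16 = 3/8.
Both must hold, so the binding constraint is Flux's: δ ≥ 8/17.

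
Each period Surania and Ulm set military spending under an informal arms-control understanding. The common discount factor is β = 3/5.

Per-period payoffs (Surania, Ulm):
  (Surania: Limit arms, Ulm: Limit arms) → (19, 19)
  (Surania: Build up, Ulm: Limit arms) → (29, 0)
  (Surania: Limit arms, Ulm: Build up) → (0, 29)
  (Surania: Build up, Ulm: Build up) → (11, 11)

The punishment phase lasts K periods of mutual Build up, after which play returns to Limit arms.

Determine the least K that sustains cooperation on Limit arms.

IC: β(1−β^K)/(1−β) ≥ (29−19)/(19−11) = 5/4.
With β = 3/5: need 1 − β^K ≥ 5/4·(1−3/5)/(3/5), i.e. β^K ≤ 0.1667.
Since (3/5)^3 = 0.2160 and (3/5)^4 = 0.1296, the smallest such K is 4.

4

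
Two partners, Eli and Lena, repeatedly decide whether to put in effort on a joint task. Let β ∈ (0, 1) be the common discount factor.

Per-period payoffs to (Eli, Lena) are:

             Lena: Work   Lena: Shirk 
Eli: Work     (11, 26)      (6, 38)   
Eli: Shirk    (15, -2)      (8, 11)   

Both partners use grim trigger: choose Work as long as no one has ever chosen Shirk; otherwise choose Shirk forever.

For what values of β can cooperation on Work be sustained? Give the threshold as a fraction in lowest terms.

Eli: cooperation gives 11 each period; deviation gives 15 once then 8 forever.
  11/(1−β) ≥ 15 + 8β/(1−β) ⇒ β ≥ 4/7.
Lena: cooperation gives 26 each period; deviation gives 38 once then 11 forever.
  β ≥ 12/27 = 4/9.
Both must hold, so the binding constraint is Eli's: β ≥ 4/7.

4/7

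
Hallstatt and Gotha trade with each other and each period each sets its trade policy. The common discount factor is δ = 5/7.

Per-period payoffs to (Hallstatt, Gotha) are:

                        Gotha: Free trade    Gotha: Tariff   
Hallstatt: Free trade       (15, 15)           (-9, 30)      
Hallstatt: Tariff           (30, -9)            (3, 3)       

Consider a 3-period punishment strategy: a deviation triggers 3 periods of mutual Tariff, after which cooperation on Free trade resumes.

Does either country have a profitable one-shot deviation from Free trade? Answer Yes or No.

IC: δ+…+δ^3 ≥ (30−15)/(15−3) = 5/4.
At δ = 5/7: partial sum = 1.5889 ≥ 1.2500. Cooperation sustainable.

No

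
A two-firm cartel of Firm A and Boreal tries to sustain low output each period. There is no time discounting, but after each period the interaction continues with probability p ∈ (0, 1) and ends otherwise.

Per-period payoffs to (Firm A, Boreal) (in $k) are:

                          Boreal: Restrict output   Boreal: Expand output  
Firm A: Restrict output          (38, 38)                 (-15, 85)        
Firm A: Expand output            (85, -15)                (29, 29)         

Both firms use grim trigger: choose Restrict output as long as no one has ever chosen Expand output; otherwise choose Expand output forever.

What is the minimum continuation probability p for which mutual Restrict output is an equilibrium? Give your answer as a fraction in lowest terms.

47/56

With no time discounting, the continuation probability p plays the role of the discount factor.
Grim-trigger IC: 38/(1−p) ≥ 85 + 29p/(1−p) ⇒ p ≥ (85−38)/(85−29) = 47/56.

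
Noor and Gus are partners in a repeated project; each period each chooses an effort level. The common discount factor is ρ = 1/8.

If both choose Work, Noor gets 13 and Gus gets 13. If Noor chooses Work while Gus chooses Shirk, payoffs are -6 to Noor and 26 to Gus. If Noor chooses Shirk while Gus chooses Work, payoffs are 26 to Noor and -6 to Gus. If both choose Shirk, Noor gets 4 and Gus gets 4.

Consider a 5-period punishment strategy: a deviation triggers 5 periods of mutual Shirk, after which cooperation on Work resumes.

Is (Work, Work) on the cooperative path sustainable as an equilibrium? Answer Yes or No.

No

IC: ρ+…+ρ^5 ≥ (26−13)/(13−4) = 13/9.
At ρ = 1/8: partial sum = 0.1429 < 1.4444. Cooperation not sustainable.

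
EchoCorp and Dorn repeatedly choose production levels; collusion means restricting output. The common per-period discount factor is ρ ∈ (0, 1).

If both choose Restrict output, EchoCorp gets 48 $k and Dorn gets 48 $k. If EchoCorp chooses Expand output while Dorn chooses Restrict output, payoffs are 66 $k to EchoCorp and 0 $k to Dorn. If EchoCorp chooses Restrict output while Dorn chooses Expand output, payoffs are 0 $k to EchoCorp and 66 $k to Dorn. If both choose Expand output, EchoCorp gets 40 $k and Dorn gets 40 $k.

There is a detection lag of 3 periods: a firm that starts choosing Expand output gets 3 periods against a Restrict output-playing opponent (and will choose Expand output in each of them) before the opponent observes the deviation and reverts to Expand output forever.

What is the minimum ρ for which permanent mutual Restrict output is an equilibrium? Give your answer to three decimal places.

A deviator earns 66 for 3 periods, then 40 forever; cooperating earns 48 forever. Multiplying the IC by (1−ρ):
48 ≥ 66(1−ρ^3) + 40ρ^3, so 26·ρ^3 ≥ 18 and ρ^3 ≥ 9/13.
ρ ≥ (9/13)^(1/3) ≈ 0.885.

0.885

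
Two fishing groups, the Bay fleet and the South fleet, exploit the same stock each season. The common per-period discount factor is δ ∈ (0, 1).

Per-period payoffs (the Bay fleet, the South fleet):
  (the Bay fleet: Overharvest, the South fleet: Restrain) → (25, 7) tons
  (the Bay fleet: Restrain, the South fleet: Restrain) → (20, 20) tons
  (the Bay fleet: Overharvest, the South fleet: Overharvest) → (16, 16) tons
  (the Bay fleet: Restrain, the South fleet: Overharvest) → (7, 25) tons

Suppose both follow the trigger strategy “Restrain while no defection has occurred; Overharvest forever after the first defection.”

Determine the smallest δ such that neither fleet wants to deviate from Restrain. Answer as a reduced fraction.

Cooperation forever yields 20 each period: 20/(1−δ).
Deviating yields 25 once, then 16 forever: 25 + 16δ/(1−δ).
No profitable deviation requires 20/(1−δ) ≥ 25 + 16δ/(1−δ).
Multiplying by (1−δ): 20 ≥ 25(1−δ) + 16δ = 25 − 9δ.
So 9δ ≥ 5, i.e. δ ≥ 5/9.

5/9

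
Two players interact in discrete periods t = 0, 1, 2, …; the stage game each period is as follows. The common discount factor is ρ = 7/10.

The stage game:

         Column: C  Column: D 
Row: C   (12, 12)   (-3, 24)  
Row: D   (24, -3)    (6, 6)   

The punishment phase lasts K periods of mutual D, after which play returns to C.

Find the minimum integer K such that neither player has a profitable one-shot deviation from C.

6

Need Σ_{k=1}^{K} ρ^k ≥ (24−12)/(12−6) = 2.0000 at ρ = 7/10.
At K = 5 the sum is 1.9412 < 2.0000; at K = 6 it is 2.0588 ≥ 2.0000.
So the minimum punishment length is K = 6.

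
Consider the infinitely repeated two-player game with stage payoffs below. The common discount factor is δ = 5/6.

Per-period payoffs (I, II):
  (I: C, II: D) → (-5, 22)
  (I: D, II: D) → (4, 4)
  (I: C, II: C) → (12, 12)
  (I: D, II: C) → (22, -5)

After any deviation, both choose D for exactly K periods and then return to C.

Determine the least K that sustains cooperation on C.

2

Need Σ_{k=1}^{K} δ^k ≥ (22−12)/(12−4) = 1.2500 at δ = 5/6.
At K = 1 the sum is 0.8333 < 1.2500; at K = 2 it is 1.5278 ≥ 1.2500.
So the minimum punishment length is K = 2.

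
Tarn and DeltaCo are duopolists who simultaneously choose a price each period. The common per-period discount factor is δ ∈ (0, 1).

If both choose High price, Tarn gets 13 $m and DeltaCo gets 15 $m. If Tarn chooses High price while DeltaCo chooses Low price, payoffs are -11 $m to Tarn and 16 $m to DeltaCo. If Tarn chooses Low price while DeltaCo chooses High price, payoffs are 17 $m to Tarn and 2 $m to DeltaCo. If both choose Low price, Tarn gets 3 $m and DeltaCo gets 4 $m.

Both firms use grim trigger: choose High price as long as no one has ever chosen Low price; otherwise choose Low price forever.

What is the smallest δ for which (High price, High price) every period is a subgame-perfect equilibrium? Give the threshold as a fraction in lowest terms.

Tarn: cooperation gives 13 each period; deviation gives 17 once then 3 forever.
  13/(1−δ) ≥ 17 + 3δ/(1−δ) ⇒ δ ≥ 4/14 = 2/7.
DeltaCo: cooperation gives 15 each period; deviation gives 16 once then 4 forever.
  δ ≥ 1/12.
Both must hold, so the binding constraint is Tarn's: δ ≥ 2/7.

2/7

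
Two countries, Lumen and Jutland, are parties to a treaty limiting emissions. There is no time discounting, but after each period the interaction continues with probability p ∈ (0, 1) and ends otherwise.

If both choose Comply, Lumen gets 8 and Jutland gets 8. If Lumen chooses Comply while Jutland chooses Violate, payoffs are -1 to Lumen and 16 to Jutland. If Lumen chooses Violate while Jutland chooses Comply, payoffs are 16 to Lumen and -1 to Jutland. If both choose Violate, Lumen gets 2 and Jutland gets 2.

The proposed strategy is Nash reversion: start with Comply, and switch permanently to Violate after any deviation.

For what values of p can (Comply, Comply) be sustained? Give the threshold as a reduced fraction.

4/7

Expected cooperation value is 8 + p·8 + p²·8 + … = 8/(1−p); deviation gives 16 + p·2/(1−p).
8 ≥ 16(1−p) + 2p ⇒ 14p ≥ 8 ⇒ p ≥ 8/14 = 4/7.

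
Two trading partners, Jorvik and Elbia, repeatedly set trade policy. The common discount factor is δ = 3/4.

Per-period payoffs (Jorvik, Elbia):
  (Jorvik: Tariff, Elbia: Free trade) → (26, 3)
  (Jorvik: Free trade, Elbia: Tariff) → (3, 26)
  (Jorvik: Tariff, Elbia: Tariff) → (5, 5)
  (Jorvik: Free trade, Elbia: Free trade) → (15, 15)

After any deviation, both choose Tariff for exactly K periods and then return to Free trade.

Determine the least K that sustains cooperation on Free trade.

Need Σ_{k=1}^{K} δ^k ≥ (26−15)/(15−5) = 1.1000 at δ = 3/4.
At K = 1 the sum is 0.7500 < 1.1000; at K = 2 it is 1.3125 ≥ 1.1000.
So the minimum punishment length is K = 2.

2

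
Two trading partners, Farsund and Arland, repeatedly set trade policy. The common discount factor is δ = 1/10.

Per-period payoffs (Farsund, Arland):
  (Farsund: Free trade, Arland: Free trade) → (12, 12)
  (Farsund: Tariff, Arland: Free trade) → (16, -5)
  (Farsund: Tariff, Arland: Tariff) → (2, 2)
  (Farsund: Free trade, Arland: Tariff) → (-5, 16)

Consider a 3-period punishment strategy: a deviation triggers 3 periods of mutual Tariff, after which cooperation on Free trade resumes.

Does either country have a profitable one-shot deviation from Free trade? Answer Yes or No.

A one-shot deviation gives 16 now, then 2 for 3 periods, then back to 12.
Gain from deviating: (16−12) today; loss: (12−2) in each of the next 3 periods.
No-deviation condition: (12−2)(δ+…+δ^3) ≥ 16−12, i.e. δ+…+δ^3 ≥ 2/5.
At δ = 1/10: δ+…+δ^3 = 0.1110 < 0.4000.
So cooperation is not sustainable.

Yes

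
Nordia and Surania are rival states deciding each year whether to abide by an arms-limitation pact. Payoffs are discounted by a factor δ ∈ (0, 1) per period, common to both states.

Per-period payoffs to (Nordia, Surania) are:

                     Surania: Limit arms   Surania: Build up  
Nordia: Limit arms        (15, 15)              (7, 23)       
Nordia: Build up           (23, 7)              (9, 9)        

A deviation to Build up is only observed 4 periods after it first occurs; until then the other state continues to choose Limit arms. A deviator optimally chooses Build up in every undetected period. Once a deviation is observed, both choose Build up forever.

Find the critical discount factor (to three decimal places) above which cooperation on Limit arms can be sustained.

0.869

Deviating for the 4 undetected periods gains 23−15 = 8 per period over cooperation, then loses 15−9 = 6 per period forever once punishment starts.
Gain: 8(1 + δ + … + δ^3); loss: 6·δ^4/(1−δ).
No profitable deviation ⇔ 8(1−δ^4) ≤ 6·δ^4, i.e. δ^4 ≥ 8/(8+6) = 4/7.
Hence δ ≥ (4/7)^(1/4) ≈ 0.869.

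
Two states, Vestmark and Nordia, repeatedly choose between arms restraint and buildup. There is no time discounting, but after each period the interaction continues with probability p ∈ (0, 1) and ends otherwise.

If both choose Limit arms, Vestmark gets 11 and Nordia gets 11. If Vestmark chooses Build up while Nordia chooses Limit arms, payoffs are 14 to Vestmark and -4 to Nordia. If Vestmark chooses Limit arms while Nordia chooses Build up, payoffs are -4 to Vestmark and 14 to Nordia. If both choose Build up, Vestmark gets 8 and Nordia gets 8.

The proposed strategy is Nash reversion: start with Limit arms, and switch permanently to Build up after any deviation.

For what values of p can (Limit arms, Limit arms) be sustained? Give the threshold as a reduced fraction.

1/2

Expected cooperation value is 11 + p·11 + p²·11 + … = 11/(1−p); deviation gives 14 + p·8/(1−p).
11 ≥ 14(1−p) + 8p ⇒ 6p ≥ 3 ⇒ p ≥ 3/6 = 1/2.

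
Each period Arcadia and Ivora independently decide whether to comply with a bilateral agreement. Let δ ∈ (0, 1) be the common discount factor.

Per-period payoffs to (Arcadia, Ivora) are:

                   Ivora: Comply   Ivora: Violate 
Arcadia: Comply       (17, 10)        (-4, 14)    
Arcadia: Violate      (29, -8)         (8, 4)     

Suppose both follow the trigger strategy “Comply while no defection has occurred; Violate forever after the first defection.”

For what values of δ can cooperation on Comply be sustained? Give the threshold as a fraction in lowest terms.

4/7

For Arcadia: deviation gain 29−17 = 12, per-period punishment loss 17−8 = 9. IC gives δ ≥ 12/21 = 4/7.
For Ivora: gain 4, loss 6 per period, so δ ≥ 4/10 = 2/5.
The tighter constraint is Arcadia's, so cooperation needs δ ≥ 4/7.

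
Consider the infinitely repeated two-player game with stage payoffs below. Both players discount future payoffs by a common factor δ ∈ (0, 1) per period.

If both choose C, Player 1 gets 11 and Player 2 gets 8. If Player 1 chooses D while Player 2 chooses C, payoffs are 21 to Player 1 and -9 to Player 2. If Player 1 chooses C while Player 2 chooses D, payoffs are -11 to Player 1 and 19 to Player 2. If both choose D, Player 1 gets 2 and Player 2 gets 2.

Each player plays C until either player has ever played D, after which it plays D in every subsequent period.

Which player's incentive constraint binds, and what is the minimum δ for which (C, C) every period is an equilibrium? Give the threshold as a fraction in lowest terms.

Player 1: cooperation gives 11 each period; deviation gives 21 once then 2 forever.
  11/(1−δ) ≥ 21 + 2δ/(1−δ) ⇒ δ ≥ 10/19.
Player 2: cooperation gives 8 each period; deviation gives 19 once then 2 forever.
  δ ≥ 11/17.
Both must hold, so the binding constraint is Player 2's: δ ≥ 11/17.

Player 2; δ ≥ 11/17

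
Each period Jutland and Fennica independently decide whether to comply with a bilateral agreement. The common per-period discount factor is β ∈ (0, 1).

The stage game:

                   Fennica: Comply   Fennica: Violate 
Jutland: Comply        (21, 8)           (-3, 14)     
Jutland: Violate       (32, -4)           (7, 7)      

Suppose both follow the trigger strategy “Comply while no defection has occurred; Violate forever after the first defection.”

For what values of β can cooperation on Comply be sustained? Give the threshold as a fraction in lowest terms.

Jutland: cooperation gives 21 each period; deviation gives 32 once then 7 forever.
  21/(1−β) ≥ 32 + 7β/(1−β) ⇒ β ≥ 11/25.
Fennica: cooperation gives 8 each period; deviation gives 14 once then 7 forever.
  β ≥ 6/7.
Both must hold, so the binding constraint is Fennica's: β ≥ 6/7.

6/7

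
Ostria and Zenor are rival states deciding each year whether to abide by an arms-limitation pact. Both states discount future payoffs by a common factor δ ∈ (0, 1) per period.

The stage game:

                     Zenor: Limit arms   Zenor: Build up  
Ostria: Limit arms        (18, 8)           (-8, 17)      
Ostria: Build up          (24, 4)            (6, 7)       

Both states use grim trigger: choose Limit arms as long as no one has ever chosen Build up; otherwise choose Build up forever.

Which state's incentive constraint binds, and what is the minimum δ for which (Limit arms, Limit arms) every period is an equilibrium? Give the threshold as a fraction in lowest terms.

Ostria's threshold: (24−18)/(24−6) = 1/3.
Zenor's threshold: (17−8)/(17−7) = 9/10.
1/3 < 9/10, so Zenor binds and δ* = 9/10.

Zenor; δ ≥ 9/10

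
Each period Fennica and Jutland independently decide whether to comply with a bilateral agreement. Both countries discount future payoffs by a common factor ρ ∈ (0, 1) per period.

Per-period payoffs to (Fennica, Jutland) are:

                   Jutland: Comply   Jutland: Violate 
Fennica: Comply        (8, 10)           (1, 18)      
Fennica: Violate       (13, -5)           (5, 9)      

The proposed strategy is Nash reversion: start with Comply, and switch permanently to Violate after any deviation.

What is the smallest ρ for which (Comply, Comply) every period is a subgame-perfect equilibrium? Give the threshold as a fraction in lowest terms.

Fennica: cooperation gives 8 each period; deviation gives 13 once then 5 forever.
  8/(1−ρ) ≥ 13 + 5ρ/(1−ρ) ⇒ ρ ≥ 5/8.
Jutland: cooperation gives 10 each period; deviation gives 18 once then 9 forever.
  ρ ≥ 8/9.
Both must hold, so the binding constraint is Jutland's: ρ ≥ 8/9.

8/9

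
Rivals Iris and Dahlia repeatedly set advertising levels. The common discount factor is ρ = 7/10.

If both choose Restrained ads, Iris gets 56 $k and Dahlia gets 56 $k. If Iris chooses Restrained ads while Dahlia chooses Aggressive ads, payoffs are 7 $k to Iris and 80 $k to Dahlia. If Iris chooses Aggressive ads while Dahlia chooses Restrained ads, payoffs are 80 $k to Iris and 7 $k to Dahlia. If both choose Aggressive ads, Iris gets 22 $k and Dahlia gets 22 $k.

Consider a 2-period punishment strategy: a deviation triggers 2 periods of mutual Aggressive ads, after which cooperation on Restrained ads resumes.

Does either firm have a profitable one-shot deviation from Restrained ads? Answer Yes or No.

IC: ρ+…+ρ^2 ≥ (80−56)/(56−22) = 12/17.
At ρ = 7/10: partial sum = 1.1900 ≥ 0.7059. Cooperation sustainable.

No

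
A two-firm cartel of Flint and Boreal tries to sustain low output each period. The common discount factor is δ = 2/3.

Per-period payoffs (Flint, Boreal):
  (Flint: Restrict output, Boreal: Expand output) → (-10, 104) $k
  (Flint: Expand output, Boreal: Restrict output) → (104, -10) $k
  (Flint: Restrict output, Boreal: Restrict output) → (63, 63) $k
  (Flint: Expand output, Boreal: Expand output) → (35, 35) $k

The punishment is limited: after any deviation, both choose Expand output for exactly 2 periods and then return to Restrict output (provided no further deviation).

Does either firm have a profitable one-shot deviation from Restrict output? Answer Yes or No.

A one-shot deviation gives 104 now, then 35 for 2 periods, then back to 63.
Gain from deviating: (104−63) today; loss: (63−35) in each of the next 2 periods.
No-deviation condition: (63−35)(δ+…+δ^2) ≥ 104−63, i.e. δ+…+δ^2 ≥ 41/28.
At δ = 2/3: δ+…+δ^2 = 1.1111 < 1.4643.
So cooperation is not sustainable.

Yes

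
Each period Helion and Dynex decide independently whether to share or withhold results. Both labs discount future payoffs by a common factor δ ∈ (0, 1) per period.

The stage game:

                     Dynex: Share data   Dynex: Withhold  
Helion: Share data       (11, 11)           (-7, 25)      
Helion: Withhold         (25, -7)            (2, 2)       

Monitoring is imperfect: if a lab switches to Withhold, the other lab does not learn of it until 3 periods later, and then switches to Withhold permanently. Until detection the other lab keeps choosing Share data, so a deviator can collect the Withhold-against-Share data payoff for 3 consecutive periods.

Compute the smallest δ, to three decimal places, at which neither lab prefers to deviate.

Deviating for the 3 undetected periods gains 25−11 = 14 per period over cooperation, then loses 11−2 = 9 per period forever once punishment starts.
Gain: 14(1 + δ + … + δ^2); loss: 9·δ^3/(1−δ).
No profitable deviation ⇔ 14(1−δ^3) ≤ 9·δ^3, i.e. δ^3 ≥ 14/(14+9) = 14/23.
Hence δ ≥ (14/23)^(1/3) ≈ 0.847.

0.847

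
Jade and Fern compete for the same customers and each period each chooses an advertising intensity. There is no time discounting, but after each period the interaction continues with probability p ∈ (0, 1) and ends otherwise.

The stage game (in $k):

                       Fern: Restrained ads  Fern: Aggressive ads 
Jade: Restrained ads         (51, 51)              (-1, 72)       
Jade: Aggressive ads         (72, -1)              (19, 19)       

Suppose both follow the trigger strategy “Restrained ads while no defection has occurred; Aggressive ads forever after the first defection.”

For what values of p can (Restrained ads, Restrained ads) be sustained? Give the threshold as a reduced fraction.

21/53

Expected cooperation value is 51 + p·51 + p²·51 + … = 51/(1−p); deviation gives 72 + p·19/(1−p).
51 ≥ 72(1−p) + 19p ⇒ 53p ≥ 21 ⇒ p ≥ 21/53.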